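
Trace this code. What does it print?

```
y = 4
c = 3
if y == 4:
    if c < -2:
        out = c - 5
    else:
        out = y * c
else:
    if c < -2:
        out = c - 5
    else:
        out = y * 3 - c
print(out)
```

12

y=4, c=3
y == 4 is True; c < -2 is False
→ out = y * c = 12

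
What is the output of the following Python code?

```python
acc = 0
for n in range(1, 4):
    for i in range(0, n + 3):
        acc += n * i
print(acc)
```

n=1,i=0: acc = 0+0 = 0
n=1,i=1: acc = 0+1 = 1
n=1,i=2: acc = 1+2 = 3
n=1,i=3: acc = 3+3 = 6
n=2,i=0: acc = 6+0 = 6
n=2,i=1: acc = 6+2 = 8
n=2,i=2: acc = 8+4 = 12
n=2,i=3: acc = 12+6 = 18
n=2,i=4: acc = 18+8 = 26
n=3,i=0: acc = 26+0 = 26
n=3,i=1: acc = 26+3 = 29
n=3,i=2: acc = 29+6 = 35
n=3,i=3: acc = 35+9 = 44
n=3,i=4: acc = 44+12 = 56
n=3,i=5: acc = 56+15 = 71

71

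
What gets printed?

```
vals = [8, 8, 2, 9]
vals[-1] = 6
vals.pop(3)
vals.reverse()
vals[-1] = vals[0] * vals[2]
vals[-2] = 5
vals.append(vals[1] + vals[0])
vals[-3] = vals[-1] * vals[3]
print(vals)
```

vals[-1] = 6 → [8, 8, 2, 6]
pop(3) removes 6 → [8, 8, 2]
reverse → [2, 8, 8]
vals[-1] = vals[0]*vals[2] = 2*8 = 16 → [2, 8, 16]
vals[-2] = 5 → [2, 5, 16]
append vals[1]+vals[0] = 5+2 = 7 → [2, 5, 16, 7]
vals[-3] = vals[-1]*vals[3] = 7*7 = 49 → [2, 49, 16, 7]

[2, 49, 16, 7]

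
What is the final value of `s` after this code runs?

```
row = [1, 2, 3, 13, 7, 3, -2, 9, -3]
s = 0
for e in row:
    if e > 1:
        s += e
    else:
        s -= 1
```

34

e=1: not >1, s = 0-1 = -1
e=2: >1, s = (-1)+2 = 1
e=3: >1, s = 1+3 = 4
e=13: >1, s = 4+13 = 17
e=7: >1, s = 17+7 = 24
e=3: >1, s = 24+3 = 27
e=-2: not >1, s = 27-1 = 26
e=9: >1, s = 26+9 = 35
e=-3: not >1, s = 35-1 = 34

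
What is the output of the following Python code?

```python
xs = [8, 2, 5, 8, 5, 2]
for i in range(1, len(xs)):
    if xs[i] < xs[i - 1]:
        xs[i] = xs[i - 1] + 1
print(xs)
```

i=1: 2<8, xs[1] = 8+1 = 9 → [8, 9, 5, 8, 5, 2]
i=2: 5<9, xs[2] = 9+1 = 10 → [8, 9, 10, 8, 5, 2]
i=3: 8<10, xs[3] = 10+1 = 11 → [8, 9, 10, 11, 5, 2]
i=4: 5<11, xs[4] = 11+1 = 12 → [8, 9, 10, 11, 12, 2]
i=5: 2<12, xs[5] = 12+1 = 13 → [8, 9, 10, 11, 12, 13]

[8, 9, 10, 11, 12, 13]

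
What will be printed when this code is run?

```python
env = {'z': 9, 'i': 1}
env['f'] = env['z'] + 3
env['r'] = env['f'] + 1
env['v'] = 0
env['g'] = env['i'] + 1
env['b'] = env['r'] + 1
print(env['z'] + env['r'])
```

env['f'] = env['z']+3 = 12 → {'z': 9, 'i': 1, 'f': 12}
env['r'] = env['f']+1 = 13 → {'z': 9, 'i': 1, 'f': 12, 'r': 13}
env['v'] = 0 → {'z': 9, 'i': 1, 'f': 12, 'r': 13, 'v': 0}
env['g'] = env['i']+1 = 2 → {'z': 9, 'i': 1, 'f': 12, 'r': 13, 'v': 0, 'g': 2}
env['b'] = env['r']+1 = 14 → {'z': 9, 'i': 1, 'f': 12, 'r': 13, 'v': 0, 'g': 2, 'b': 14}
env['z']+env['r'] = 9+13 = 22

22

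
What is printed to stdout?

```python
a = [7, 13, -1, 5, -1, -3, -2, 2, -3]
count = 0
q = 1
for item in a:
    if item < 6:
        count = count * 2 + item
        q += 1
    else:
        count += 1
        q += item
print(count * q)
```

item=7: not <6, count = 0+1 = 1; q=8
item=13: not <6, count = 1+1 = 2; q=21
item=-1: <6, count = 2*2+(-1) = 3; q=22
item=5: <6, count = 3*2+5 = 11; q=23
item=-1: <6, count = 11*2+(-1) = 21; q=24
item=-3: <6, count = 21*2+(-3) = 39; q=25
item=-2: <6, count = 39*2+(-2) = 76; q=26
item=2: <6, count = 76*2+2 = 154; q=27
item=-3: <6, count = 154*2+(-3) = 305; q=28
count*q = 305*28 = 8540

8540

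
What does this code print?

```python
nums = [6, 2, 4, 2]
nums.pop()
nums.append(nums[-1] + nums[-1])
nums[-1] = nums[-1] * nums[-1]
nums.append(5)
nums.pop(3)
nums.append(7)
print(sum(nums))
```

24

pop() removes 2 → [6, 2, 4]
append nums[-1]+nums[-1] = 4+4 = 8 → [6, 2, 4, 8]
nums[-1] = nums[-1]*nums[-1] = 8*8 = 64 → [6, 2, 4, 64]
append 5 → [6, 2, 4, 64, 5]
pop(3) removes 64 → [6, 2, 4, 5]
append 7 → [6, 2, 4, 5, 7]
sum = 24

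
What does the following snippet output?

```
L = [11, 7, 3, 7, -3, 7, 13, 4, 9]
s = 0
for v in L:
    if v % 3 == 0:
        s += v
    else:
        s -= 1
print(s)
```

v=11: not %3==0, s = 0-1 = -1
v=7: not %3==0, s = (-1)-1 = -2
v=3: %3==0, s = (-2)+3 = 1
v=7: not %3==0, s = 1-1 = 0
v=-3: %3==0, s = 0+(-3) = -3
v=7: not %3==0, s = (-3)-1 = -4
v=13: not %3==0, s = (-4)-1 = -5
v=4: not %3==0, s = (-5)-1 = -6
v=9: %3==0, s = (-6)+9 = 3

3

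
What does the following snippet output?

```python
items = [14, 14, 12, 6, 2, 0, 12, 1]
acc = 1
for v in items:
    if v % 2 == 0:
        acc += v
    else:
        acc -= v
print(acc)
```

60

v=14: even, acc = 1+14 = 15
v=14: even, acc = 15+14 = 29
v=12: even, acc = 29+12 = 41
v=6: even, acc = 41+6 = 47
v=2: even, acc = 47+2 = 49
v=0: even, acc = 49+0 = 49
v=12: even, acc = 49+12 = 61
v=1: not even, acc = 61-1 = 60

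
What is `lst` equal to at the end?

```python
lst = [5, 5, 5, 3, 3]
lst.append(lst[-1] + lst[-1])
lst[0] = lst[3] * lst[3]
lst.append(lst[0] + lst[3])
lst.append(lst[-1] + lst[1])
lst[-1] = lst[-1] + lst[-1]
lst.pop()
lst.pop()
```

[9, 5, 5, 3, 3, 6]

append lst[-1]+lst[-1] = 3+3 = 6 → [5, 5, 5, 3, 3, 6]
lst[0] = lst[3]*lst[3] = 3*3 = 9 → [9, 5, 5, 3, 3, 6]
append lst[0]+lst[3] = 9+3 = 12 → [9, 5, 5, 3, 3, 6, 12]
append lst[-1]+lst[1] = 12+5 = 17 → [9, 5, 5, 3, 3, 6, 12, 17]
lst[-1] = lst[-1]+lst[-1] = 17+17 = 34 → [9, 5, 5, 3, 3, 6, 12, 34]
pop() removes 34 → [9, 5, 5, 3, 3, 6, 12]
pop() removes 12 → [9, 5, 5, 3, 3, 6]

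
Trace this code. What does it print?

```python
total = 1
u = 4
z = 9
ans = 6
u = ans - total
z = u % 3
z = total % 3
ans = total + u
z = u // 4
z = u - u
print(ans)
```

u = 6-1 = 5
z = 5%3 = 2
z = 1%3 = 1
ans = 1+5 = 6
z = 5//4 = 1
z = 5-5 = 0

6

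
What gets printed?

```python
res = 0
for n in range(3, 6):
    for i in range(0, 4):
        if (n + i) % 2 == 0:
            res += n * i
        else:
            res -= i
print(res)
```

n=3,i=0: odd sum, res = 0-0 = 0
n=3,i=1: even sum, res = 0+3 = 3
n=3,i=2: odd sum, res = 3-2 = 1
n=3,i=3: even sum, res = 1+9 = 10
n=4,i=0: even sum, res = 10+0 = 10
n=4,i=1: odd sum, res = 10-1 = 9
n=4,i=2: even sum, res = 9+8 = 17
n=4,i=3: odd sum, res = 17-3 = 14
n=5,i=0: odd sum, res = 14-0 = 14
n=5,i=1: even sum, res = 14+5 = 19
n=5,i=2: odd sum, res = 19-2 = 17
n=5,i=3: even sum, res = 17+15 = 32

32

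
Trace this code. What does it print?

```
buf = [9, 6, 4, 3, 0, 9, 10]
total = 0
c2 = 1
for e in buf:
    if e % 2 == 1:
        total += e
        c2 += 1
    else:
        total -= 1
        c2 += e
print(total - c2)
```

e=9: odd, total = 0+9 = 9; c2=2
e=6: not odd, total = 9-1 = 8; c2=8
e=4: not odd, total = 8-1 = 7; c2=12
e=3: odd, total = 7+3 = 10; c2=13
e=0: not odd, total = 10-1 = 9; c2=13
e=9: odd, total = 9+9 = 18; c2=14
e=10: not odd, total = 18-1 = 17; c2=24
total-c2 = 17-24 = -7

-7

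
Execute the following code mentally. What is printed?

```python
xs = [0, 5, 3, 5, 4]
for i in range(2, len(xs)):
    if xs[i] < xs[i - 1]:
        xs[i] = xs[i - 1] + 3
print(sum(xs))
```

38

i=2: 3<5, xs[2] = 5+3 = 8 → [0, 5, 8, 5, 4]
i=3: 5<8, xs[3] = 8+3 = 11 → [0, 5, 8, 11, 4]
i=4: 4<11, xs[4] = 11+3 = 14 → [0, 5, 8, 11, 14]
sum = 38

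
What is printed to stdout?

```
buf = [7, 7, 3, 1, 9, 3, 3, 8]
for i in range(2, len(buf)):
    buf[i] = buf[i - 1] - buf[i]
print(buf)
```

[7, 7, 4, 3, -6, -9, -12, -20]

i=2: buf[2] = 7-3 = 4 → [7, 7, 4, 1, 9, 3, 3, 8]
i=3: buf[3] = 4-1 = 3 → [7, 7, 4, 3, 9, 3, 3, 8]
i=4: buf[4] = 3-9 = -6 → [7, 7, 4, 3, -6, 3, 3, 8]
i=5: buf[5] = (-6)-3 = -9 → [7, 7, 4, 3, -6, -9, 3, 8]
i=6: buf[6] = (-9)-3 = -12 → [7, 7, 4, 3, -6, -9, -12, 8]
i=7: buf[7] = (-12)-8 = -20 → [7, 7, 4, 3, -6, -9, -12, -20]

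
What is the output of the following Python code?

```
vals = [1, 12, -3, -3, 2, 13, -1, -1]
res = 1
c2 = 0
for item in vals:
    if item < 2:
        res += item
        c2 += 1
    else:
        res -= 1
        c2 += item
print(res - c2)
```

-41

item=1: <2, res = 1+1 = 2; c2=1
item=12: not <2, res = 2-1 = 1; c2=13
item=-3: <2, res = 1+(-3) = -2; c2=14
item=-3: <2, res = (-2)+(-3) = -5; c2=15
item=2: not <2, res = (-5)-1 = -6; c2=17
item=13: not <2, res = (-6)-1 = -7; c2=30
item=-1: <2, res = (-7)+(-1) = -8; c2=31
item=-1: <2, res = (-8)+(-1) = -9; c2=32
res-c2 = (-9)-32 = -41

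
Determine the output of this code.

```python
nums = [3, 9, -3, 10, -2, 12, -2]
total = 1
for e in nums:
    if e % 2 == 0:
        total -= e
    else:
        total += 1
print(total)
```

e=3: not even, total = 1+1 = 2
e=9: not even, total = 2+1 = 3
e=-3: not even, total = 3+1 = 4
e=10: even, total = 4-10 = -6
e=-2: even, total = (-6)-(-2) = -4
e=12: even, total = (-4)-12 = -16
e=-2: even, total = (-16)-(-2) = -14

-14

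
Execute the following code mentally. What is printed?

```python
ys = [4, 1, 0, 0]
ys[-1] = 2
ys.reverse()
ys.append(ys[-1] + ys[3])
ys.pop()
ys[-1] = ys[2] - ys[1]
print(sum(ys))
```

ys[-1] = 2 → [4, 1, 0, 2]
reverse → [2, 0, 1, 4]
append ys[-1]+ys[3] = 4+4 = 8 → [2, 0, 1, 4, 8]
pop() removes 8 → [2, 0, 1, 4]
ys[-1] = ys[2]-ys[1] = 1-0 = 1 → [2, 0, 1, 1]
sum = 4

4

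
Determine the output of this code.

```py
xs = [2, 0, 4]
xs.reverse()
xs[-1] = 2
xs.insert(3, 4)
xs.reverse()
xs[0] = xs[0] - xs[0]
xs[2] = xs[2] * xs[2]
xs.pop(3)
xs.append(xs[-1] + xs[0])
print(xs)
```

[0, 2, 0, 0]

reverse → [4, 0, 2]
xs[-1] = 2 → [4, 0, 2]
insert 4 at 3 → [4, 0, 2, 4]
reverse → [4, 2, 0, 4]
xs[0] = xs[0]-xs[0] = 4-4 = 0 → [0, 2, 0, 4]
xs[2] = xs[2]*xs[2] = 0*0 = 0 → [0, 2, 0, 4]
pop(3) removes 4 → [0, 2, 0]
append xs[-1]+xs[0] = 0+0 = 0 → [0, 2, 0, 0]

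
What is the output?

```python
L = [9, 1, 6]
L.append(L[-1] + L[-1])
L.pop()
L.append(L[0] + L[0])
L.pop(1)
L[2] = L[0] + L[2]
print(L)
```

[9, 6, 27]

append L[-1]+L[-1] = 6+6 = 12 → [9, 1, 6, 12]
pop() removes 12 → [9, 1, 6]
append L[0]+L[0] = 9+9 = 18 → [9, 1, 6, 18]
pop(1) removes 1 → [9, 6, 18]
L[2] = L[0]+L[2] = 9+18 = 27 → [9, 6, 27]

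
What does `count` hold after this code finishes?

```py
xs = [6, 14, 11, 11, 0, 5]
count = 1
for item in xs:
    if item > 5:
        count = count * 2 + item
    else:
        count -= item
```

148

item=6: >5, count = 1*2+6 = 8
item=14: >5, count = 8*2+14 = 30
item=11: >5, count = 30*2+11 = 71
item=11: >5, count = 71*2+11 = 153
item=0: not >5, count = 153-0 = 153
item=5: not >5, count = 153-5 = 148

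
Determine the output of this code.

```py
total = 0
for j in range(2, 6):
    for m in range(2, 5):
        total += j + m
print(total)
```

78

j=2,m=2: total = 0+4 = 4
j=2,m=3: total = 4+5 = 9
j=2,m=4: total = 9+6 = 15
j=3,m=2: total = 15+5 = 20
j=3,m=3: total = 20+6 = 26
j=3,m=4: total = 26+7 = 33
j=4,m=2: total = 33+6 = 39
j=4,m=3: total = 39+7 = 46
j=4,m=4: total = 46+8 = 54
j=5,m=2: total = 54+7 = 61
j=5,m=3: total = 61+8 = 69
j=5,m=4: total = 69+9 = 78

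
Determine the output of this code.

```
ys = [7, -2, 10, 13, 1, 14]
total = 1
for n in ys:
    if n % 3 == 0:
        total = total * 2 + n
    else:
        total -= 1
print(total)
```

-5

n=7: not %3==0, total = 1-1 = 0
n=-2: not %3==0, total = 0-1 = -1
n=10: not %3==0, total = (-1)-1 = -2
n=13: not %3==0, total = (-2)-1 = -3
n=1: not %3==0, total = (-3)-1 = -4
n=14: not %3==0, total = (-4)-1 = -5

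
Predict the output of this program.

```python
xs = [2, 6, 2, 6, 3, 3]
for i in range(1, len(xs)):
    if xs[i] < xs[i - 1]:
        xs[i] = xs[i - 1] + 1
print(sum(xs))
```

i=1: 6>=2, unchanged → [2, 6, 2, 6, 3, 3]
i=2: 2<6, xs[2] = 6+1 = 7 → [2, 6, 7, 6, 3, 3]
i=3: 6<7, xs[3] = 7+1 = 8 → [2, 6, 7, 8, 3, 3]
i=4: 3<8, xs[4] = 8+1 = 9 → [2, 6, 7, 8, 9, 3]
i=5: 3<9, xs[5] = 9+1 = 10 → [2, 6, 7, 8, 9, 10]
sum = 42

42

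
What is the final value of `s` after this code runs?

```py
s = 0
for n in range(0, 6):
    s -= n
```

-15

n=0: s = 0-0 = 0
n=1: s = 0-1 = -1
n=2: s = (-1)-2 = -3
n=3: s = (-3)-3 = -6
n=4: s = (-6)-4 = -10
n=5: s = (-10)-5 = -15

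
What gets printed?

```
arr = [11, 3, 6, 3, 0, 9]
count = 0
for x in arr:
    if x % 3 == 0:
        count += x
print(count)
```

x=11: not %3==0
x=3: %3==0, count = 0+3 = 3
x=6: %3==0, count = 3+6 = 9
x=3: %3==0, count = 9+3 = 12
x=0: %3==0, count = 12+0 = 12
x=9: %3==0, count = 12+9 = 21

21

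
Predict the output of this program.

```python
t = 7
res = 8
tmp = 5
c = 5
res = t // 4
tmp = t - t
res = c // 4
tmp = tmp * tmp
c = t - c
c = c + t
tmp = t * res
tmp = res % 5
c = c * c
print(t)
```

7

res = 7//4 = 1
tmp = 7-7 = 0
res = 5//4 = 1
tmp = 0*0 = 0
c = 7-5 = 2
c = 2+7 = 9
tmp = 7*1 = 7
tmp = 1%5 = 1
c = 9*9 = 81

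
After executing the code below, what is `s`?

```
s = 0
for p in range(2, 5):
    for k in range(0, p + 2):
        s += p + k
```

78

p=2,k=0: s = 0+2 = 2
p=2,k=1: s = 2+3 = 5
p=2,k=2: s = 5+4 = 9
p=2,k=3: s = 9+5 = 14
p=3,k=0: s = 14+3 = 17
p=3,k=1: s = 17+4 = 21
p=3,k=2: s = 21+5 = 26
p=3,k=3: s = 26+6 = 32
p=3,k=4: s = 32+7 = 39
p=4,k=0: s = 39+4 = 43
p=4,k=1: s = 43+5 = 48
p=4,k=2: s = 48+6 = 54
p=4,k=3: s = 54+7 = 61
p=4,k=4: s = 61+8 = 69
p=4,k=5: s = 69+9 = 78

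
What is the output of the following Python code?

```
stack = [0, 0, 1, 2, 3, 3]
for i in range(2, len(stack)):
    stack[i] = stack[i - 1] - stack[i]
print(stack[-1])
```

-9

i=2: stack[2] = 0-1 = -1 → [0, 0, -1, 2, 3, 3]
i=3: stack[3] = (-1)-2 = -3 → [0, 0, -1, -3, 3, 3]
i=4: stack[4] = (-3)-3 = -6 → [0, 0, -1, -3, -6, 3]
i=5: stack[5] = (-6)-3 = -9 → [0, 0, -1, -3, -6, -9]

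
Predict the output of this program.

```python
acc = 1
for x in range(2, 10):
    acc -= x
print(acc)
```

x=2: acc = 1-2 = -1
x=3: acc = (-1)-3 = -4
x=4: acc = (-4)-4 = -8
x=5: acc = (-8)-5 = -13
x=6: acc = (-13)-6 = -19
x=7: acc = (-19)-7 = -26
x=8: acc = (-26)-8 = -34
x=9: acc = (-34)-9 = -43

-43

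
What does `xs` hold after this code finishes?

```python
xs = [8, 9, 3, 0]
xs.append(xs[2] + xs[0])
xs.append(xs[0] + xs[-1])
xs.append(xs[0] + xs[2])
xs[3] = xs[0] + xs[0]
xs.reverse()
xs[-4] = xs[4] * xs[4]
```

[11, 19, 11, 9, 3, 9, 8]

append xs[2]+xs[0] = 3+8 = 11 → [8, 9, 3, 0, 11]
append xs[0]+xs[-1] = 8+11 = 19 → [8, 9, 3, 0, 11, 19]
append xs[0]+xs[2] = 8+3 = 11 → [8, 9, 3, 0, 11, 19, 11]
xs[3] = xs[0]+xs[0] = 8+8 = 16 → [8, 9, 3, 16, 11, 19, 11]
reverse → [11, 19, 11, 16, 3, 9, 8]
xs[-4] = xs[4]*xs[4] = 3*3 = 9 → [11, 19, 11, 9, 3, 9, 8]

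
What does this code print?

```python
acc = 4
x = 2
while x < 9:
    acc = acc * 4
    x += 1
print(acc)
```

65536

x=2: acc = 4*4 = 16
x=3: acc = 16*4 = 64
x=4: acc = 64*4 = 256
x=5: acc = 256*4 = 1024
x=6: acc = 1024*4 = 4096
x=7: acc = 4096*4 = 16384
x=8: acc = 16384*4 = 65536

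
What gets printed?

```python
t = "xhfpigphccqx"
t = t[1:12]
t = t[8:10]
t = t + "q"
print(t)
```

cqq

slice [1:12] → 'hfpigphccqx'
slice [8:10] → 'cq'
+ 'q' → 'cqq'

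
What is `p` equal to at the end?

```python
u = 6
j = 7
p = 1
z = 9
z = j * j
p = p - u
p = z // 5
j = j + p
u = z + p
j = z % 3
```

z = 7*7 = 49
p = 1-6 = -5
p = 49//5 = 9
j = 7+9 = 16
u = 49+9 = 58
j = 49%3 = 1

9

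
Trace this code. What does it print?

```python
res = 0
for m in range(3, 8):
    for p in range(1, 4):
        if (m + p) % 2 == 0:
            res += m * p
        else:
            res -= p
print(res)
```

66

m=3,p=1: even sum, res = 0+3 = 3
m=3,p=2: odd sum, res = 3-2 = 1
m=3,p=3: even sum, res = 1+9 = 10
m=4,p=1: odd sum, res = 10-1 = 9
m=4,p=2: even sum, res = 9+8 = 17
m=4,p=3: odd sum, res = 17-3 = 14
m=5,p=1: even sum, res = 14+5 = 19
m=5,p=2: odd sum, res = 19-2 = 17
m=5,p=3: even sum, res = 17+15 = 32
m=6,p=1: odd sum, res = 32-1 = 31
m=6,p=2: even sum, res = 31+12 = 43
m=6,p=3: odd sum, res = 43-3 = 40
m=7,p=1: even sum, res = 40+7 = 47
m=7,p=2: odd sum, res = 47-2 = 45
m=7,p=3: even sum, res = 45+21 = 66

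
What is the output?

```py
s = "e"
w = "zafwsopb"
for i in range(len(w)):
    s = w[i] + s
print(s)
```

i=0: prepend 'z' → 'ze'
i=1: prepend 'a' → 'aze'
i=2: prepend 'f' → 'faze'
i=3: prepend 'w' → 'wfaze'
i=4: prepend 's' → 'swfaze'
i=5: prepend 'o' → 'oswfaze'
i=6: prepend 'p' → 'poswfaze'
i=7: prepend 'b' → 'bposwfaze'

bposwfaze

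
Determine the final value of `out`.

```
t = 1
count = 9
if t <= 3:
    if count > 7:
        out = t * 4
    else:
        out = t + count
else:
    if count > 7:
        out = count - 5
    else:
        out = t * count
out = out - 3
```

t=1, count=9
t <= 3 is True; count > 7 is True
→ out = t * 4 = 4
out = 4-3 = 1

1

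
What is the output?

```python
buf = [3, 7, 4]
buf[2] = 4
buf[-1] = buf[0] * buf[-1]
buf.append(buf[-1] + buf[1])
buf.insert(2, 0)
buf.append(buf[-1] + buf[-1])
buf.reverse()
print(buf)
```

[38, 19, 12, 0, 7, 3]

buf[2] = 4 → [3, 7, 4]
buf[-1] = buf[0]*buf[-1] = 3*4 = 12 → [3, 7, 12]
append buf[-1]+buf[1] = 12+7 = 19 → [3, 7, 12, 19]
insert 0 at 2 → [3, 7, 0, 12, 19]
append buf[-1]+buf[-1] = 19+19 = 38 → [3, 7, 0, 12, 19, 38]
reverse → [38, 19, 12, 0, 7, 3]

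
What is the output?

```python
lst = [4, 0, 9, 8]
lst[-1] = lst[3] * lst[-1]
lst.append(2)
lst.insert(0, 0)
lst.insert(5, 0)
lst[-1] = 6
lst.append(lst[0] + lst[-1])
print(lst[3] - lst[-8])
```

9

lst[-1] = lst[3]*lst[-1] = 8*8 = 64 → [4, 0, 9, 64]
append 2 → [4, 0, 9, 64, 2]
insert 0 at 0 → [0, 4, 0, 9, 64, 2]
insert 0 at 5 → [0, 4, 0, 9, 64, 0, 2]
lst[-1] = 6 → [0, 4, 0, 9, 64, 0, 6]
append lst[0]+lst[-1] = 0+6 = 6 → [0, 4, 0, 9, 64, 0, 6, 6]
lst[3]-lst[-8] = 9-0 = 9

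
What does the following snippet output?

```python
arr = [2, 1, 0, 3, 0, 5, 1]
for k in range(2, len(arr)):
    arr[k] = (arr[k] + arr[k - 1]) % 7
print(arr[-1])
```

3

k=2: arr[2] = (0+1)%7 = 1 → [2, 1, 1, 3, 0, 5, 1]
k=3: arr[3] = (3+1)%7 = 4 → [2, 1, 1, 4, 0, 5, 1]
k=4: arr[4] = (0+4)%7 = 4 → [2, 1, 1, 4, 4, 5, 1]
k=5: arr[5] = (5+4)%7 = 2 → [2, 1, 1, 4, 4, 2, 1]
k=6: arr[6] = (1+2)%7 = 3 → [2, 1, 1, 4, 4, 2, 3]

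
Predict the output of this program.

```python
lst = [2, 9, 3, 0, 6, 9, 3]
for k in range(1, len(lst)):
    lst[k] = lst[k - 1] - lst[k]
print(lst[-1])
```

k=1: lst[1] = 2-9 = -7 → [2, -7, 3, 0, 6, 9, 3]
k=2: lst[2] = (-7)-3 = -10 → [2, -7, -10, 0, 6, 9, 3]
k=3: lst[3] = (-10)-0 = -10 → [2, -7, -10, -10, 6, 9, 3]
k=4: lst[4] = (-10)-6 = -16 → [2, -7, -10, -10, -16, 9, 3]
k=5: lst[5] = (-16)-9 = -25 → [2, -7, -10, -10, -16, -25, 3]
k=6: lst[6] = (-25)-3 = -28 → [2, -7, -10, -10, -16, -25, -28]

-28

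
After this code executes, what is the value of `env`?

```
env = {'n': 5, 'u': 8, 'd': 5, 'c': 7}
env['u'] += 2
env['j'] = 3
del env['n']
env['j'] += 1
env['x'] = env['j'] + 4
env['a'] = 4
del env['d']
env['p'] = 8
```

env['u'] = 8+2 = 10 → {'n': 5, 'u': 10, 'd': 5, 'c': 7}
env['j'] = 3 → {'n': 5, 'u': 10, 'd': 5, 'c': 7, 'j': 3}
del 'n' → {'u': 10, 'd': 5, 'c': 7, 'j': 3}
env['j'] = 3+1 = 4 → {'u': 10, 'd': 5, 'c': 7, 'j': 4}
env['x'] = env['j']+4 = 8 → {'u': 10, 'd': 5, 'c': 7, 'j': 4, 'x': 8}
env['a'] = 4 → {'u': 10, 'd': 5, 'c': 7, 'j': 4, 'x': 8, 'a': 4}
del 'd' → {'u': 10, 'c': 7, 'j': 4, 'x': 8, 'a': 4}
env['p'] = 8 → {'u': 10, 'c': 7, 'j': 4, 'x': 8, 'a': 4, 'p': 8}

{'u': 10, 'c': 7, 'j': 4, 'x': 8, 'a': 4, 'p': 8}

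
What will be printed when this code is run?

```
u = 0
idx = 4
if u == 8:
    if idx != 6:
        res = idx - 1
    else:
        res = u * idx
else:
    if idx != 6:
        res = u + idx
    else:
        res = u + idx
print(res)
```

u=0, idx=4
u == 8 is False; idx != 6 is True
→ res = u + idx = 4

4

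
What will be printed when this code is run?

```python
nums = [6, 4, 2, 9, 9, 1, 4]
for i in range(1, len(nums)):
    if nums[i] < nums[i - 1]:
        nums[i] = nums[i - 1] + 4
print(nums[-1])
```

i=1: 4<6, nums[1] = 6+4 = 10 → [6, 10, 2, 9, 9, 1, 4]
i=2: 2<10, nums[2] = 10+4 = 14 → [6, 10, 14, 9, 9, 1, 4]
i=3: 9<14, nums[3] = 14+4 = 18 → [6, 10, 14, 18, 9, 1, 4]
i=4: 9<18, nums[4] = 18+4 = 22 → [6, 10, 14, 18, 22, 1, 4]
i=5: 1<22, nums[5] = 22+4 = 26 → [6, 10, 14, 18, 22, 26, 4]
i=6: 4<26, nums[6] = 26+4 = 30 → [6, 10, 14, 18, 22, 26, 30]

30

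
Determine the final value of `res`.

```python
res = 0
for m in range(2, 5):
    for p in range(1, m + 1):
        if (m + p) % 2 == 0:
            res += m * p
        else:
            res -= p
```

33

m=2,p=1: odd sum, res = 0-1 = -1
m=2,p=2: even sum, res = (-1)+4 = 3
m=3,p=1: even sum, res = 3+3 = 6
m=3,p=2: odd sum, res = 6-2 = 4
m=3,p=3: even sum, res = 4+9 = 13
m=4,p=1: odd sum, res = 13-1 = 12
m=4,p=2: even sum, res = 12+8 = 20
m=4,p=3: odd sum, res = 20-3 = 17
m=4,p=4: even sum, res = 17+16 = 33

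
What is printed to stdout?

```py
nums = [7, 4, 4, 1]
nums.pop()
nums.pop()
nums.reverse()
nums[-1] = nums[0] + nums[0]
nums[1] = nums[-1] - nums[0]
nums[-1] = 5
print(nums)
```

[4, 5]

pop() removes 1 → [7, 4, 4]
pop() removes 4 → [7, 4]
reverse → [4, 7]
nums[-1] = nums[0]+nums[0] = 4+4 = 8 → [4, 8]
nums[1] = nums[-1]-nums[0] = 8-4 = 4 → [4, 4]
nums[-1] = 5 → [4, 5]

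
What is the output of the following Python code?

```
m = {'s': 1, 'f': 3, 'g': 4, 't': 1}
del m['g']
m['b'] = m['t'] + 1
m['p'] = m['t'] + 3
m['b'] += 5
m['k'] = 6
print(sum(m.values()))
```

del 'g' → {'s': 1, 'f': 3, 't': 1}
m['b'] = m['t']+1 = 2 → {'s': 1, 'f': 3, 't': 1, 'b': 2}
m['p'] = m['t']+3 = 4 → {'s': 1, 'f': 3, 't': 1, 'b': 2, 'p': 4}
m['b'] = 2+5 = 7 → {'s': 1, 'f': 3, 't': 1, 'b': 7, 'p': 4}
m['k'] = 6 → {'s': 1, 'f': 3, 't': 1, 'b': 7, 'p': 4, 'k': 6}
sum of values = 22

22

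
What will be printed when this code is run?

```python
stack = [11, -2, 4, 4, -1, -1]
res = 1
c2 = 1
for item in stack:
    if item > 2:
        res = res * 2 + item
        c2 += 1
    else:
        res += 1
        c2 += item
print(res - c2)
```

item=11: >2, res = 1*2+11 = 13; c2=2
item=-2: not >2, res = 13+1 = 14; c2=0
item=4: >2, res = 14*2+4 = 32; c2=1
item=4: >2, res = 32*2+4 = 68; c2=2
item=-1: not >2, res = 68+1 = 69; c2=1
item=-1: not >2, res = 69+1 = 70; c2=0
res-c2 = 70-0 = 70

70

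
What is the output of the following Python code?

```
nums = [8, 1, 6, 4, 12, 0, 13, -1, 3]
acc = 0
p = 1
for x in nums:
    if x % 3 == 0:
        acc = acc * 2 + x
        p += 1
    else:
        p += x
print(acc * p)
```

x=8: not %3==0; p=9
x=1: not %3==0; p=10
x=6: %3==0, acc = 0*2+6 = 6; p=11
x=4: not %3==0; p=15
x=12: %3==0, acc = 6*2+12 = 24; p=16
x=0: %3==0, acc = 24*2+0 = 48; p=17
x=13: not %3==0; p=30
x=-1: not %3==0; p=29
x=3: %3==0, acc = 48*2+3 = 99; p=30
acc*p = 99*30 = 2970

2970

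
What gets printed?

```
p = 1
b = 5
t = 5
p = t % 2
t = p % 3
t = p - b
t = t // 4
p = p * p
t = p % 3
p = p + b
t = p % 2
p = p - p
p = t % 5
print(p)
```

0

p = 5%2 = 1
t = 1%3 = 1
t = 1-5 = -4
t = (-4)//4 = -1
p = 1*1 = 1
t = 1%3 = 1
p = 1+5 = 6
t = 6%2 = 0
p = 6-6 = 0
p = 0%5 = 0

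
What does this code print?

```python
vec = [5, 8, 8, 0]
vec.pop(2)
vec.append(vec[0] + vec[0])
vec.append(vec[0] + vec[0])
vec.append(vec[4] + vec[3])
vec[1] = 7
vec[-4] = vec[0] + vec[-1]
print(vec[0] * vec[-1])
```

pop(2) removes 8 → [5, 8, 0]
append vec[0]+vec[0] = 5+5 = 10 → [5, 8, 0, 10]
append vec[0]+vec[0] = 5+5 = 10 → [5, 8, 0, 10, 10]
append vec[4]+vec[3] = 10+10 = 20 → [5, 8, 0, 10, 10, 20]
vec[1] = 7 → [5, 7, 0, 10, 10, 20]
vec[-4] = vec[0]+vec[-1] = 5+20 = 25 → [5, 7, 25, 10, 10, 20]
vec[0]*vec[-1] = 5*20 = 100

100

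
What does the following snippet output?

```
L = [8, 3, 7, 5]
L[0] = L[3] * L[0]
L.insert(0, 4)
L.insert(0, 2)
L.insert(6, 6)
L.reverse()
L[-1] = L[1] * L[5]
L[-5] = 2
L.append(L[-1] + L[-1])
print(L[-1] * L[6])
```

800

L[0] = L[3]*L[0] = 5*8 = 40 → [40, 3, 7, 5]
insert 4 at 0 → [4, 40, 3, 7, 5]
insert 2 at 0 → [2, 4, 40, 3, 7, 5]
insert 6 at 6 → [2, 4, 40, 3, 7, 5, 6]
reverse → [6, 5, 7, 3, 40, 4, 2]
L[-1] = L[1]*L[5] = 5*4 = 20 → [6, 5, 7, 3, 40, 4, 20]
L[-5] = 2 → [6, 5, 2, 3, 40, 4, 20]
append L[-1]+L[-1] = 20+20 = 40 → [6, 5, 2, 3, 40, 4, 20, 40]
L[-1]*L[6] = 40*20 = 800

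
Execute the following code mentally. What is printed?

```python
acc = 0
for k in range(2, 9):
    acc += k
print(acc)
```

35

k=2: acc = 0+2 = 2
k=3: acc = 2+3 = 5
k=4: acc = 5+4 = 9
k=5: acc = 9+5 = 14
k=6: acc = 14+6 = 20
k=7: acc = 20+7 = 27
k=8: acc = 27+8 = 35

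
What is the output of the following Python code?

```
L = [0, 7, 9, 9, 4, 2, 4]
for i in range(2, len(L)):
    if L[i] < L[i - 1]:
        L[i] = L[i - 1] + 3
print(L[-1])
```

18

i=2: 9>=7, unchanged → [0, 7, 9, 9, 4, 2, 4]
i=3: 9>=9, unchanged → [0, 7, 9, 9, 4, 2, 4]
i=4: 4<9, L[4] = 9+3 = 12 → [0, 7, 9, 9, 12, 2, 4]
i=5: 2<12, L[5] = 12+3 = 15 → [0, 7, 9, 9, 12, 15, 4]
i=6: 4<15, L[6] = 15+3 = 18 → [0, 7, 9, 9, 12, 15, 18]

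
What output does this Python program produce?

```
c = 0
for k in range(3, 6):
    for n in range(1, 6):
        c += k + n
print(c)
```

105

k=3,n=1: c = 0+4 = 4
k=3,n=2: c = 4+5 = 9
k=3,n=3: c = 9+6 = 15
k=3,n=4: c = 15+7 = 22
k=3,n=5: c = 22+8 = 30
k=4,n=1: c = 30+5 = 35
k=4,n=2: c = 35+6 = 41
k=4,n=3: c = 41+7 = 48
k=4,n=4: c = 48+8 = 56
k=4,n=5: c = 56+9 = 65
k=5,n=1: c = 65+6 = 71
k=5,n=2: c = 71+7 = 78
k=5,n=3: c = 78+8 = 86
k=5,n=4: c = 86+9 = 95
k=5,n=5: c = 95+10 = 105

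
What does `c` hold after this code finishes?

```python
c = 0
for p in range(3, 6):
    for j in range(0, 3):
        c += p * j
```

36

p=3,j=0: c = 0+0 = 0
p=3,j=1: c = 0+3 = 3
p=3,j=2: c = 3+6 = 9
p=4,j=0: c = 9+0 = 9
p=4,j=1: c = 9+4 = 13
p=4,j=2: c = 13+8 = 21
p=5,j=0: c = 21+0 = 21
p=5,j=1: c = 21+5 = 26
p=5,j=2: c = 26+10 = 36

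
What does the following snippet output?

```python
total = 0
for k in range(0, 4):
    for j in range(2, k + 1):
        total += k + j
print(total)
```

15

k=2,j=2: total = 0+4 = 4
k=3,j=2: total = 4+5 = 9
k=3,j=3: total = 9+6 = 15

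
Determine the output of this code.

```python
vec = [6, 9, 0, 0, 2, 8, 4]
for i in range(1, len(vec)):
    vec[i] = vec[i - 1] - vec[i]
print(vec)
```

i=1: vec[1] = 6-9 = -3 → [6, -3, 0, 0, 2, 8, 4]
i=2: vec[2] = (-3)-0 = -3 → [6, -3, -3, 0, 2, 8, 4]
i=3: vec[3] = (-3)-0 = -3 → [6, -3, -3, -3, 2, 8, 4]
i=4: vec[4] = (-3)-2 = -5 → [6, -3, -3, -3, -5, 8, 4]
i=5: vec[5] = (-5)-8 = -13 → [6, -3, -3, -3, -5, -13, 4]
i=6: vec[6] = (-13)-4 = -17 → [6, -3, -3, -3, -5, -13, -17]

[6, -3, -3, -3, -5, -13, -17]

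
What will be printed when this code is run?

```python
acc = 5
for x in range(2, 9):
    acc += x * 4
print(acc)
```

145

x=2: acc = 5+2*4 = 13
x=3: acc = 13+3*4 = 25
x=4: acc = 25+4*4 = 41
x=5: acc = 41+5*4 = 61
x=6: acc = 61+6*4 = 85
x=7: acc = 85+7*4 = 113
x=8: acc = 113+8*4 = 145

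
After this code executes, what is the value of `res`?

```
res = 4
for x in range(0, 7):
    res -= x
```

-17

x=0: res = 4-0 = 4
x=1: res = 4-1 = 3
x=2: res = 3-2 = 1
x=3: res = 1-3 = -2
x=4: res = (-2)-4 = -6
x=5: res = (-6)-5 = -11
x=6: res = (-11)-6 = -17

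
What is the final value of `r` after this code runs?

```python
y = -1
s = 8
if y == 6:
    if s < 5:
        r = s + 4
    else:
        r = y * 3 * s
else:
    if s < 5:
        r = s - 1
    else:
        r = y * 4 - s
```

-12

y=-1, s=8
y == 6 is False; s < 5 is False
→ r = y * 4 - s = -12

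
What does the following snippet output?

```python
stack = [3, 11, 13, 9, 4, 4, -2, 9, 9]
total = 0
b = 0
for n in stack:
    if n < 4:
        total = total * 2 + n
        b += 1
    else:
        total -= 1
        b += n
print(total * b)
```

-488

n=3: <4, total = 0*2+3 = 3; b=1
n=11: not <4, total = 3-1 = 2; b=12
n=13: not <4, total = 2-1 = 1; b=25
n=9: not <4, total = 1-1 = 0; b=34
n=4: not <4, total = 0-1 = -1; b=38
n=4: not <4, total = (-1)-1 = -2; b=42
n=-2: <4, total = (-2)*2+(-2) = -6; b=43
n=9: not <4, total = (-6)-1 = -7; b=52
n=9: not <4, total = (-7)-1 = -8; b=61
total*b = (-8)*61 = -488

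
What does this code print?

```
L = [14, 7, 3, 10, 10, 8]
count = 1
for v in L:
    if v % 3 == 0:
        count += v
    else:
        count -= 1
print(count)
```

v=14: not %3==0, count = 1-1 = 0
v=7: not %3==0, count = 0-1 = -1
v=3: %3==0, count = (-1)+3 = 2
v=10: not %3==0, count = 2-1 = 1
v=10: not %3==0, count = 1-1 = 0
v=8: not %3==0, count = 0-1 = -1

-1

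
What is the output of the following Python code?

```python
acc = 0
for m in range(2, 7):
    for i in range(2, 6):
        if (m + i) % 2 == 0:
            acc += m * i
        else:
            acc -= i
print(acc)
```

m=2,i=2: even sum, acc = 0+4 = 4
m=2,i=3: odd sum, acc = 4-3 = 1
m=2,i=4: even sum, acc = 1+8 = 9
m=2,i=5: odd sum, acc = 9-5 = 4
m=3,i=2: odd sum, acc = 4-2 = 2
m=3,i=3: even sum, acc = 2+9 = 11
m=3,i=4: odd sum, acc = 11-4 = 7
m=3,i=5: even sum, acc = 7+15 = 22
m=4,i=2: even sum, acc = 22+8 = 30
m=4,i=3: odd sum, acc = 30-3 = 27
m=4,i=4: even sum, acc = 27+16 = 43
m=4,i=5: odd sum, acc = 43-5 = 38
m=5,i=2: odd sum, acc = 38-2 = 36
m=5,i=3: even sum, acc = 36+15 = 51
m=5,i=4: odd sum, acc = 51-4 = 47
m=5,i=5: even sum, acc = 47+25 = 72
m=6,i=2: even sum, acc = 72+12 = 84
m=6,i=3: odd sum, acc = 84-3 = 81
m=6,i=4: even sum, acc = 81+24 = 105
m=6,i=5: odd sum, acc = 105-5 = 100

100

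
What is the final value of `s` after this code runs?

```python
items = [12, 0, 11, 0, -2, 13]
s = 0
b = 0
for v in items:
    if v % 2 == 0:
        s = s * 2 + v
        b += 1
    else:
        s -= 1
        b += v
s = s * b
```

v=12: even, s = 0*2+12 = 12; b=1
v=0: even, s = 12*2+0 = 24; b=2
v=11: not even, s = 24-1 = 23; b=13
v=0: even, s = 23*2+0 = 46; b=14
v=-2: even, s = 46*2+(-2) = 90; b=15
v=13: not even, s = 90-1 = 89; b=28
s*b = 89*28 = 2492

2492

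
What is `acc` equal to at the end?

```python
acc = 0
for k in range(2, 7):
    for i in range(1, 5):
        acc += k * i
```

200

k=2,i=1: acc = 0+2 = 2
k=2,i=2: acc = 2+4 = 6
k=2,i=3: acc = 6+6 = 12
k=2,i=4: acc = 12+8 = 20
k=3,i=1: acc = 20+3 = 23
k=3,i=2: acc = 23+6 = 29
k=3,i=3: acc = 29+9 = 38
k=3,i=4: acc = 38+12 = 50
k=4,i=1: acc = 50+4 = 54
k=4,i=2: acc = 54+8 = 62
k=4,i=3: acc = 62+12 = 74
k=4,i=4: acc = 74+16 = 90
k=5,i=1: acc = 90+5 = 95
k=5,i=2: acc = 95+10 = 105
k=5,i=3: acc = 105+15 = 120
k=5,i=4: acc = 120+20 = 140
k=6,i=1: acc = 140+6 = 146
k=6,i=2: acc = 146+12 = 158
k=6,i=3: acc = 158+18 = 176
k=6,i=4: acc = 176+24 = 200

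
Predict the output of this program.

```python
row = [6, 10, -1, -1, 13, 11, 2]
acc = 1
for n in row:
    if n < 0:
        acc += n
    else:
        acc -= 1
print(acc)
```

n=6: not <0, acc = 1-1 = 0
n=10: not <0, acc = 0-1 = -1
n=-1: <0, acc = (-1)+(-1) = -2
n=-1: <0, acc = (-2)+(-1) = -3
n=13: not <0, acc = (-3)-1 = -4
n=11: not <0, acc = (-4)-1 = -5
n=2: not <0, acc = (-5)-1 = -6

-6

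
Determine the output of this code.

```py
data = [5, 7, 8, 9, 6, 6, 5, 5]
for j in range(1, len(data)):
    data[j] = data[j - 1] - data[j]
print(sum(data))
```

-159

j=1: data[1] = 5-7 = -2 → [5, -2, 8, 9, 6, 6, 5, 5]
j=2: data[2] = (-2)-8 = -10 → [5, -2, -10, 9, 6, 6, 5, 5]
j=3: data[3] = (-10)-9 = -19 → [5, -2, -10, -19, 6, 6, 5, 5]
j=4: data[4] = (-19)-6 = -25 → [5, -2, -10, -19, -25, 6, 5, 5]
j=5: data[5] = (-25)-6 = -31 → [5, -2, -10, -19, -25, -31, 5, 5]
j=6: data[6] = (-31)-5 = -36 → [5, -2, -10, -19, -25, -31, -36, 5]
j=7: data[7] = (-36)-5 = -41 → [5, -2, -10, -19, -25, -31, -36, -41]
sum = -159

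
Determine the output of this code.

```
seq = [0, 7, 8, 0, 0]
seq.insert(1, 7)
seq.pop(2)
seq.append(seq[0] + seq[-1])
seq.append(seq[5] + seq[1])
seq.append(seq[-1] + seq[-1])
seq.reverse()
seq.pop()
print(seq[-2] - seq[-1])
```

1

insert 7 at 1 → [0, 7, 7, 8, 0, 0]
pop(2) removes 7 → [0, 7, 8, 0, 0]
append seq[0]+seq[-1] = 0+0 = 0 → [0, 7, 8, 0, 0, 0]
append seq[5]+seq[1] = 0+7 = 7 → [0, 7, 8, 0, 0, 0, 7]
append seq[-1]+seq[-1] = 7+7 = 14 → [0, 7, 8, 0, 0, 0, 7, 14]
reverse → [14, 7, 0, 0, 0, 8, 7, 0]
pop() removes 0 → [14, 7, 0, 0, 0, 8, 7]
seq[-2]-seq[-1] = 8-7 = 1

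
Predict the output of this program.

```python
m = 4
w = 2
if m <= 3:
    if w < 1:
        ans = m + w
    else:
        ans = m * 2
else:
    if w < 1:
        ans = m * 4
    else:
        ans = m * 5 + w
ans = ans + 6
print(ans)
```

28

m=4, w=2
m <= 3 is False; w < 1 is False
→ ans = m * 5 + w = 22
ans = 22+6 = 28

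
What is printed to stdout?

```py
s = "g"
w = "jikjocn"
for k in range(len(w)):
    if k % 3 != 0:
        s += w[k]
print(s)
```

k=0: skip
k=1: add 'i' → 'gi'
k=2: add 'k' → 'gik'
k=3: skip
k=4: add 'o' → 'giko'
k=5: add 'c' → 'gikoc'
k=6: skip

gikoc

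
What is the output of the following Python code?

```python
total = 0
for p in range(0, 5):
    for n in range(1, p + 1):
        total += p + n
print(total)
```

50

p=1,n=1: total = 0+2 = 2
p=2,n=1: total = 2+3 = 5
p=2,n=2: total = 5+4 = 9
p=3,n=1: total = 9+4 = 13
p=3,n=2: total = 13+5 = 18
p=3,n=3: total = 18+6 = 24
p=4,n=1: total = 24+5 = 29
p=4,n=2: total = 29+6 = 35
p=4,n=3: total = 35+7 = 42
p=4,n=4: total = 42+8 = 50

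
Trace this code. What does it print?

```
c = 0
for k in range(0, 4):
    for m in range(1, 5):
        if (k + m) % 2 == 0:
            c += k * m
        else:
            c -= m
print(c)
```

8

k=0,m=1: odd sum, c = 0-1 = -1
k=0,m=2: even sum, c = (-1)+0 = -1
k=0,m=3: odd sum, c = (-1)-3 = -4
k=0,m=4: even sum, c = (-4)+0 = -4
k=1,m=1: even sum, c = (-4)+1 = -3
k=1,m=2: odd sum, c = (-3)-2 = -5
k=1,m=3: even sum, c = (-5)+3 = -2
k=1,m=4: odd sum, c = (-2)-4 = -6
k=2,m=1: odd sum, c = (-6)-1 = -7
k=2,m=2: even sum, c = (-7)+4 = -3
k=2,m=3: odd sum, c = (-3)-3 = -6
k=2,m=4: even sum, c = (-6)+8 = 2
k=3,m=1: even sum, c = 2+3 = 5
k=3,m=2: odd sum, c = 5-2 = 3
k=3,m=3: even sum, c = 3+9 = 12
k=3,m=4: odd sum, c = 12-4 = 8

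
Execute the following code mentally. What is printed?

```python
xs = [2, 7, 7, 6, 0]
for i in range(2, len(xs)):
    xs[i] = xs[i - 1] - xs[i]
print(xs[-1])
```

i=2: xs[2] = 7-7 = 0 → [2, 7, 0, 6, 0]
i=3: xs[3] = 0-6 = -6 → [2, 7, 0, -6, 0]
i=4: xs[4] = (-6)-0 = -6 → [2, 7, 0, -6, -6]

-6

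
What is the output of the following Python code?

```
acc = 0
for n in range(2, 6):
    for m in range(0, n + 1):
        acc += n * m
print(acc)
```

n=2,m=0: acc = 0+0 = 0
n=2,m=1: acc = 0+2 = 2
n=2,m=2: acc = 2+4 = 6
n=3,m=0: acc = 6+0 = 6
n=3,m=1: acc = 6+3 = 9
n=3,m=2: acc = 9+6 = 15
n=3,m=3: acc = 15+9 = 24
n=4,m=0: acc = 24+0 = 24
n=4,m=1: acc = 24+4 = 28
n=4,m=2: acc = 28+8 = 36
n=4,m=3: acc = 36+12 = 48
n=4,m=4: acc = 48+16 = 64
n=5,m=0: acc = 64+0 = 64
n=5,m=1: acc = 64+5 = 69
n=5,m=2: acc = 69+10 = 79
n=5,m=3: acc = 79+15 = 94
n=5,m=4: acc = 94+20 = 114
n=5,m=5: acc = 114+25 = 139

139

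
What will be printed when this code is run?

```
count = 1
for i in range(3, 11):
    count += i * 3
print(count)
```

i=3: count = 1+3*3 = 10
i=4: count = 10+4*3 = 22
i=5: count = 22+5*3 = 37
i=6: count = 37+6*3 = 55
i=7: count = 55+7*3 = 76
i=8: count = 76+8*3 = 100
i=9: count = 100+9*3 = 127
i=10: count = 127+10*3 = 157

157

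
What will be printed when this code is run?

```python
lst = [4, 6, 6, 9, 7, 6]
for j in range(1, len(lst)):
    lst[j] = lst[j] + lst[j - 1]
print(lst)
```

[4, 10, 16, 25, 32, 38]

j=1: lst[1] = 6+4 = 10 → [4, 10, 6, 9, 7, 6]
j=2: lst[2] = 6+10 = 16 → [4, 10, 16, 9, 7, 6]
j=3: lst[3] = 9+16 = 25 → [4, 10, 16, 25, 7, 6]
j=4: lst[4] = 7+25 = 32 → [4, 10, 16, 25, 32, 6]
j=5: lst[5] = 6+32 = 38 → [4, 10, 16, 25, 32, 38]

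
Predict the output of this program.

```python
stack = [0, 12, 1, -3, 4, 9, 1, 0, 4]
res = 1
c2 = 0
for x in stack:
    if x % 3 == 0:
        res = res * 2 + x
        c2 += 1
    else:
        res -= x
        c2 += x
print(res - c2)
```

x=0: %3==0, res = 1*2+0 = 2; c2=1
x=12: %3==0, res = 2*2+12 = 16; c2=2
x=1: not %3==0, res = 16-1 = 15; c2=3
x=-3: %3==0, res = 15*2+(-3) = 27; c2=4
x=4: not %3==0, res = 27-4 = 23; c2=8
x=9: %3==0, res = 23*2+9 = 55; c2=9
x=1: not %3==0, res = 55-1 = 54; c2=10
x=0: %3==0, res = 54*2+0 = 108; c2=11
x=4: not %3==0, res = 108-4 = 104; c2=15
res-c2 = 104-15 = 89

89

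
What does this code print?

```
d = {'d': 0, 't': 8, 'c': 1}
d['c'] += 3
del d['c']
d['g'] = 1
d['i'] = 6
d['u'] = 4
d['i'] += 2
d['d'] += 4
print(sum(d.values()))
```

d['c'] = 1+3 = 4 → {'d': 0, 't': 8, 'c': 4}
del 'c' → {'d': 0, 't': 8}
d['g'] = 1 → {'d': 0, 't': 8, 'g': 1}
d['i'] = 6 → {'d': 0, 't': 8, 'g': 1, 'i': 6}
d['u'] = 4 → {'d': 0, 't': 8, 'g': 1, 'i': 6, 'u': 4}
d['i'] = 6+2 = 8 → {'d': 0, 't': 8, 'g': 1, 'i': 8, 'u': 4}
d['d'] = 0+4 = 4 → {'d': 4, 't': 8, 'g': 1, 'i': 8, 'u': 4}
sum of values = 25

25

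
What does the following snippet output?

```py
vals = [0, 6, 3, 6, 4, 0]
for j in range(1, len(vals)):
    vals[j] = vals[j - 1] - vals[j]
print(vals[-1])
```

-19

j=1: vals[1] = 0-6 = -6 → [0, -6, 3, 6, 4, 0]
j=2: vals[2] = (-6)-3 = -9 → [0, -6, -9, 6, 4, 0]
j=3: vals[3] = (-9)-6 = -15 → [0, -6, -9, -15, 4, 0]
j=4: vals[4] = (-15)-4 = -19 → [0, -6, -9, -15, -19, 0]
j=5: vals[5] = (-19)-0 = -19 → [0, -6, -9, -15, -19, -19]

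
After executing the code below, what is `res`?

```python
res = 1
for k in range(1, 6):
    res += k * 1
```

16

k=1: res = 1+1*1 = 2
k=2: res = 2+2*1 = 4
k=3: res = 4+3*1 = 7
k=4: res = 7+4*1 = 11
k=5: res = 11+5*1 = 16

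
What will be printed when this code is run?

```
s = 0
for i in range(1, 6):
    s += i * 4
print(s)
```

i=1: s = 0+1*4 = 4
i=2: s = 4+2*4 = 12
i=3: s = 12+3*4 = 24
i=4: s = 24+4*4 = 40
i=5: s = 40+5*4 = 60

60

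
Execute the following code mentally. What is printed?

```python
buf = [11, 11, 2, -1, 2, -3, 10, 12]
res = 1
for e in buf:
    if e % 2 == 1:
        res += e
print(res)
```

e=11: odd, res = 1+11 = 12
e=11: odd, res = 12+11 = 23
e=2: not odd
e=-1: odd, res = 23+(-1) = 22
e=2: not odd
e=-3: odd, res = 22+(-3) = 19
e=10: not odd
e=12: not odd

19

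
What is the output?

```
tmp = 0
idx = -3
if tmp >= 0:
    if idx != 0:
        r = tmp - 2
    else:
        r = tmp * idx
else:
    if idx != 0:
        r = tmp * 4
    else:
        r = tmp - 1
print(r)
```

-2

tmp=0, idx=-3
tmp >= 0 is True; idx != 0 is True
→ r = tmp - 2 = -2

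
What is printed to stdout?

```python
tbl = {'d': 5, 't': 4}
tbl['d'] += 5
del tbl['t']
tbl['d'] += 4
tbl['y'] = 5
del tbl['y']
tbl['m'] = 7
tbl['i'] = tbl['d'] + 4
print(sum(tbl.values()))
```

tbl['d'] = 5+5 = 10 → {'d': 10, 't': 4}
del 't' → {'d': 10}
tbl['d'] = 10+4 = 14 → {'d': 14}
tbl['y'] = 5 → {'d': 14, 'y': 5}
del 'y' → {'d': 14}
tbl['m'] = 7 → {'d': 14, 'm': 7}
tbl['i'] = tbl['d']+4 = 18 → {'d': 14, 'm': 7, 'i': 18}
sum of values = 39

39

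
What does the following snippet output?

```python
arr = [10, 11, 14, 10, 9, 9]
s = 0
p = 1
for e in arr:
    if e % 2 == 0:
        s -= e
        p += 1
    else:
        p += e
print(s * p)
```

-1122

e=10: even, s = 0-10 = -10; p=2
e=11: not even; p=13
e=14: even, s = (-10)-14 = -24; p=14
e=10: even, s = (-24)-10 = -34; p=15
e=9: not even; p=24
e=9: not even; p=33
s*p = (-34)*33 = -1122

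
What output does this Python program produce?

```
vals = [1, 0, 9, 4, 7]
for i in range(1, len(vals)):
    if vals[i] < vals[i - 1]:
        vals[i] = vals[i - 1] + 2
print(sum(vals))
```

37

i=1: 0<1, vals[1] = 1+2 = 3 → [1, 3, 9, 4, 7]
i=2: 9>=3, unchanged → [1, 3, 9, 4, 7]
i=3: 4<9, vals[3] = 9+2 = 11 → [1, 3, 9, 11, 7]
i=4: 7<11, vals[4] = 11+2 = 13 → [1, 3, 9, 11, 13]
sum = 37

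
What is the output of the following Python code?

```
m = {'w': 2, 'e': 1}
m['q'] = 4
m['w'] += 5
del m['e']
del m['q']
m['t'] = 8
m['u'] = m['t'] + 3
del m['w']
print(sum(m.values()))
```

19

m['q'] = 4 → {'w': 2, 'e': 1, 'q': 4}
m['w'] = 2+5 = 7 → {'w': 7, 'e': 1, 'q': 4}
del 'e' → {'w': 7, 'q': 4}
del 'q' → {'w': 7}
m['t'] = 8 → {'w': 7, 't': 8}
m['u'] = m['t']+3 = 11 → {'w': 7, 't': 8, 'u': 11}
del 'w' → {'t': 8, 'u': 11}
sum of values = 19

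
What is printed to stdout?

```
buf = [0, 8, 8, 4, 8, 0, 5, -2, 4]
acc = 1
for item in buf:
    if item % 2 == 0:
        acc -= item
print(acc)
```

-29

item=0: even, acc = 1-0 = 1
item=8: even, acc = 1-8 = -7
item=8: even, acc = (-7)-8 = -15
item=4: even, acc = (-15)-4 = -19
item=8: even, acc = (-19)-8 = -27
item=0: even, acc = (-27)-0 = -27
item=5: not even
item=-2: even, acc = (-27)-(-2) = -25
item=4: even, acc = (-25)-4 = -29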